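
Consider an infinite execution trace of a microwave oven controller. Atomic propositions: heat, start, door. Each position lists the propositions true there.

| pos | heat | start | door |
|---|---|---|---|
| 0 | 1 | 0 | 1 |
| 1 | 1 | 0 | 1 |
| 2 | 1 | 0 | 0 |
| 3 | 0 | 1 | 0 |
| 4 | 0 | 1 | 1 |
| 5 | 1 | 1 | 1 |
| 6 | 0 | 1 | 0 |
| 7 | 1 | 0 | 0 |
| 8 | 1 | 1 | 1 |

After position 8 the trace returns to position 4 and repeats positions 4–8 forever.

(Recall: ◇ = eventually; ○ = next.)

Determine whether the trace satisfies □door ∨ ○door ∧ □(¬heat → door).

door must hold at every position from 0 onward. It fails at position 2, so □door is false.
At position 0: □door is false; ○door ∧ □(¬heat → door) is false; so □door ∨ ○door ∧ □(¬heat → door) is false.

Does not hold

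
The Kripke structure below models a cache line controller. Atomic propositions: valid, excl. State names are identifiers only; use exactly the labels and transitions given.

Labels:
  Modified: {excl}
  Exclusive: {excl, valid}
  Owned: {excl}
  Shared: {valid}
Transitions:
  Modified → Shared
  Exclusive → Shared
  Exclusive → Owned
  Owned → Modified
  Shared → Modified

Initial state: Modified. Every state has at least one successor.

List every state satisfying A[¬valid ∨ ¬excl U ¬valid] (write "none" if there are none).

{Modified, Owned, Shared}

States satisfying ¬valid ∨ ¬excl: {Modified, Owned, Shared}.
States satisfying ¬valid: {Modified, Owned}.
States satisfying A[¬valid ∨ ¬excl U ¬valid]: {Modified, Owned, Shared}.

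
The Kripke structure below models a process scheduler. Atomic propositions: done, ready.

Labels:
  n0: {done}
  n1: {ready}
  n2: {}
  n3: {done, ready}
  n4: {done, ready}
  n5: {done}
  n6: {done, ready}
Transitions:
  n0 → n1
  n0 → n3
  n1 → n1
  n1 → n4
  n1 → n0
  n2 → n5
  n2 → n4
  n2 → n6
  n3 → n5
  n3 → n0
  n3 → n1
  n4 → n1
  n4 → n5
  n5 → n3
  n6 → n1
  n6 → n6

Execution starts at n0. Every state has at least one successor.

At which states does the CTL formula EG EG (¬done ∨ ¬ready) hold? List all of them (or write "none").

{n0, n1}

States satisfying EG (¬done ∨ ¬ready): {n0, n1}.
States satisfying EG EG (¬done ∨ ¬ready): {n0, n1}.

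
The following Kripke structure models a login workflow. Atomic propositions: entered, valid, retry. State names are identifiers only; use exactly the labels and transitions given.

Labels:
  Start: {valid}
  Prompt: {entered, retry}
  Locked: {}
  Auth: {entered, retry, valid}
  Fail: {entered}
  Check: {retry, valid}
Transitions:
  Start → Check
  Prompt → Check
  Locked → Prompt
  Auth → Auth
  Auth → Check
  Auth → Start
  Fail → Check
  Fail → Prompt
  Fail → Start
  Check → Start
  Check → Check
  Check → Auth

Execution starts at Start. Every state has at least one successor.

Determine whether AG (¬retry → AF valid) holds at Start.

States satisfying ¬retry → AF valid: {Start, Prompt, Locked, Auth, Fail, Check}.
States satisfying AG (¬retry → AF valid): {Start, Prompt, Locked, Auth, Fail, Check}.
Every state reachable from Start satisfies ¬retry → AF valid.
Start ∈ Sat(AG (¬retry → AF valid)).

Yes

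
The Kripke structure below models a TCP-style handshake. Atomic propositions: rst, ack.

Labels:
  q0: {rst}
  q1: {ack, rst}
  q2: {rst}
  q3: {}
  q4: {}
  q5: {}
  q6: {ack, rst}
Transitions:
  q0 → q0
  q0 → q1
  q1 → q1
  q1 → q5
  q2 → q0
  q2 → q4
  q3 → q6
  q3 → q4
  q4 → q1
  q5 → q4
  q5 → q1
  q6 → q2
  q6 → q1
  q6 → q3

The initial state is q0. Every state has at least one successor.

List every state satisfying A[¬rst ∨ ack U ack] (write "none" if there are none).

States satisfying ¬rst ∨ ack: {q1, q3, q4, q5, q6}.
States satisfying ack: {q1, q6}.
States satisfying A[¬rst ∨ ack U ack]: {q1, q3, q4, q5, q6}.

{q1, q3, q4, q5, q6}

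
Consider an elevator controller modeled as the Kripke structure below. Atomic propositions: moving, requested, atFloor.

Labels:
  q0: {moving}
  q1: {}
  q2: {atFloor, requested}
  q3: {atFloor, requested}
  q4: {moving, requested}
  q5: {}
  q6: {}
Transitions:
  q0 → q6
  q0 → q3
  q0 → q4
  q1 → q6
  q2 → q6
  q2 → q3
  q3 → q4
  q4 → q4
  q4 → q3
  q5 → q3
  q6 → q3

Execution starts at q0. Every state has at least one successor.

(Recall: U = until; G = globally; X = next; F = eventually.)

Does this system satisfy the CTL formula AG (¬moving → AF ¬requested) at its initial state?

Violated

States satisfying ¬moving → AF ¬requested: {q0, q1, q4, q5, q6}.
States satisfying AG (¬moving → AF ¬requested): ∅.
q3 is reachable from q0 and violates ¬moving → AF ¬requested, so AG fails at q0.
q0 ∉ Sat(AG (¬moving → AF ¬requested)).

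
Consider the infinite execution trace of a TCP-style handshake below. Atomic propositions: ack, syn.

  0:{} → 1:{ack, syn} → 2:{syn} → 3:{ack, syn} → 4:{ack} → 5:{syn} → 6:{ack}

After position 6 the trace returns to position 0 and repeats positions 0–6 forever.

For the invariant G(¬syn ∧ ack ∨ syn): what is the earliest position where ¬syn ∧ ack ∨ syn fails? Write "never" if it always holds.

At position 0 the labels are {}, so ¬syn ∧ ack ∨ syn is false there. This is the first violation.

0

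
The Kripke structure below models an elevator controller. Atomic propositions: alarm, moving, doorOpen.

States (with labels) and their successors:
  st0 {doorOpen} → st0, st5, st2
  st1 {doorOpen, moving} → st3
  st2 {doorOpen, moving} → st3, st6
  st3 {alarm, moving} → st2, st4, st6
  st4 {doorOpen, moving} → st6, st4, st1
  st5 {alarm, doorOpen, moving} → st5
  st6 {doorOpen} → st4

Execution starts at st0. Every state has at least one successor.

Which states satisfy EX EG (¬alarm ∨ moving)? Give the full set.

{st0, st1, st2, st3, st4, st5, st6}

States satisfying EG (¬alarm ∨ moving): {st0, st1, st2, st3, st4, st5, st6}.
States satisfying EX EG (¬alarm ∨ moving): {st0, st1, st2, st3, st4, st5, st6}.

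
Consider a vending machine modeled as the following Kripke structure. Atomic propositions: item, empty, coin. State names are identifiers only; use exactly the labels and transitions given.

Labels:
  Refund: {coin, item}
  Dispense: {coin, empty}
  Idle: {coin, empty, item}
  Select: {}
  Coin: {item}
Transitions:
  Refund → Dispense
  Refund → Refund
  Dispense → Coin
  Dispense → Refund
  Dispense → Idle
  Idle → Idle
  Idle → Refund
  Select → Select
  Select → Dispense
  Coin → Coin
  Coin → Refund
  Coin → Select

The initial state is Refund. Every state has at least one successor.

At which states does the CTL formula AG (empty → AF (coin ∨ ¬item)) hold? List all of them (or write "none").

{Refund, Dispense, Idle, Select, Coin}

States satisfying empty → AF (coin ∨ ¬item): {Refund, Dispense, Idle, Select, Coin}.
States satisfying AG (empty → AF (coin ∨ ¬item)): {Refund, Dispense, Idle, Select, Coin}.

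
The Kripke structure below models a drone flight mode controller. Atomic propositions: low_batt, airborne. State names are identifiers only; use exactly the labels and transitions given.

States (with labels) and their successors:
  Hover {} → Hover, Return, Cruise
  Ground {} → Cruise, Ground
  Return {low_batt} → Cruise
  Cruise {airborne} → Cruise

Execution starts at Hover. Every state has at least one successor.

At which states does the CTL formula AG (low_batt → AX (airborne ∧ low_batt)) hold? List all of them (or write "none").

{Ground, Cruise}

States satisfying low_batt → AX (airborne ∧ low_batt): {Hover, Ground, Cruise}.
States satisfying AG (low_batt → AX (airborne ∧ low_batt)): {Ground, Cruise}.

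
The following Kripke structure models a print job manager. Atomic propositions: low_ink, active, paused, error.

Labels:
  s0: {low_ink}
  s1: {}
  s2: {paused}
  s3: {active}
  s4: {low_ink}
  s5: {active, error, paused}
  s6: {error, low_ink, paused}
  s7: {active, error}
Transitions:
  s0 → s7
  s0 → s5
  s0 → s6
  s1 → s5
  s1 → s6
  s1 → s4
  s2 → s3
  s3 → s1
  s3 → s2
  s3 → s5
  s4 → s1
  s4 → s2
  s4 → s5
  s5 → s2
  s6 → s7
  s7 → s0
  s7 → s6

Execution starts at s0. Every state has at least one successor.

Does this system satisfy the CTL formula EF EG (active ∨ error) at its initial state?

States satisfying EG (active ∨ error): {s6, s7}.
States satisfying EF EG (active ∨ error): {s0, s1, s2, s3, s4, s5, s6, s7}.
Some path from s0 reaches a state where EG (active ∨ error) holds.
s0 ∈ Sat(EF EG (active ∨ error)).

Satisfied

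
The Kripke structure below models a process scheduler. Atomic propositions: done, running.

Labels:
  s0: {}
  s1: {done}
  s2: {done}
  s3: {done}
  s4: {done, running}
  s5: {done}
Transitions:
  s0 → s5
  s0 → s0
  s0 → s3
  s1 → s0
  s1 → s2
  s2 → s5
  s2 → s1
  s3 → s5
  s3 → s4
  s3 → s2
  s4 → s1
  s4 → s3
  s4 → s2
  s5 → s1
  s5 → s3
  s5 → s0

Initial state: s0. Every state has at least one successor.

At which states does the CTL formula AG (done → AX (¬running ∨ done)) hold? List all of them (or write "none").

States satisfying done → AX (¬running ∨ done): {s0, s1, s2, s3, s4, s5}.
States satisfying AG (done → AX (¬running ∨ done)): {s0, s1, s2, s3, s4, s5}.

{s0, s1, s2, s3, s4, s5}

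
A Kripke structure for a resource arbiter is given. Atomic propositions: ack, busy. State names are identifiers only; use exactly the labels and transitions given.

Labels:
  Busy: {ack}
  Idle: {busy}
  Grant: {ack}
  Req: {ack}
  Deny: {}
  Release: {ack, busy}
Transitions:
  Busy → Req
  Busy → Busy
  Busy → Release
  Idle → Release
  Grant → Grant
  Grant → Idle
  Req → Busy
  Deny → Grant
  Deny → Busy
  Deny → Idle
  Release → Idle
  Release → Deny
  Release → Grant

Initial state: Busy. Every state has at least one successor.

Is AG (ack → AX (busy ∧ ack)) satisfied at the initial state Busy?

No

States satisfying ack → AX (busy ∧ ack): {Idle, Deny}.
States satisfying AG (ack → AX (busy ∧ ack)): ∅.
Busy is reachable from Busy and violates ack → AX (busy ∧ ack), so AG fails at Busy.
Busy ∉ Sat(AG (ack → AX (busy ∧ ack))).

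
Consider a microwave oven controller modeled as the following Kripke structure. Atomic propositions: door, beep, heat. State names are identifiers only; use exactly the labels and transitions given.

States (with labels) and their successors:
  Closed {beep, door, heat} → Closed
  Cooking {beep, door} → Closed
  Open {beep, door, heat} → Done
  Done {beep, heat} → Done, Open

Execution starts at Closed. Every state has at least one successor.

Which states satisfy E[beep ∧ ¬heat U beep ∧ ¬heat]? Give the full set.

States satisfying beep ∧ ¬heat: {Cooking}.
States satisfying E[beep ∧ ¬heat U beep ∧ ¬heat]: {Cooking}.

{Cooking}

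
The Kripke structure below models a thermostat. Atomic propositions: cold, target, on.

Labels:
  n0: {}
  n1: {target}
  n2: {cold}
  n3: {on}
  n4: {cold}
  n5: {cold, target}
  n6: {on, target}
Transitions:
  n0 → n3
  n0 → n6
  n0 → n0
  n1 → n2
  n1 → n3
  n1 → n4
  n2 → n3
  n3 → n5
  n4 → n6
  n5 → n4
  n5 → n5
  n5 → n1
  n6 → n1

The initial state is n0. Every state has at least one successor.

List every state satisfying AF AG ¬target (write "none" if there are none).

none

States satisfying AG ¬target: ∅.
States satisfying AF AG ¬target: ∅.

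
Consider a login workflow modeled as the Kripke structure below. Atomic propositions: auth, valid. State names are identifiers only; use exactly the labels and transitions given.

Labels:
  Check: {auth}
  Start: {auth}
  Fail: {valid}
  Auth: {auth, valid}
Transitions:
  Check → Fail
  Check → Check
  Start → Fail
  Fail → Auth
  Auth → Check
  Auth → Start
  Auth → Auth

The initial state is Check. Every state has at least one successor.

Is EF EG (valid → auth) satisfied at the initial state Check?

Satisfied

States satisfying EG (valid → auth): {Check, Auth}.
States satisfying EF EG (valid → auth): {Check, Start, Fail, Auth}.
Some path from Check reaches a state where EG (valid → auth) holds.
Check ∈ Sat(EF EG (valid → auth)).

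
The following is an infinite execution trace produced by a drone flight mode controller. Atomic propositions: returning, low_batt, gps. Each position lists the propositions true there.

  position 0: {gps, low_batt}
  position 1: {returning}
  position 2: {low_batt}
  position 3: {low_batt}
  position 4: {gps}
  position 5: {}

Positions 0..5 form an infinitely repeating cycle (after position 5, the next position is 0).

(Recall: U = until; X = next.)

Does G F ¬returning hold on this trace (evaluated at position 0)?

Holds

F ¬returning holds at every position 0..5, and those are all positions ever visited, so G F ¬returning holds.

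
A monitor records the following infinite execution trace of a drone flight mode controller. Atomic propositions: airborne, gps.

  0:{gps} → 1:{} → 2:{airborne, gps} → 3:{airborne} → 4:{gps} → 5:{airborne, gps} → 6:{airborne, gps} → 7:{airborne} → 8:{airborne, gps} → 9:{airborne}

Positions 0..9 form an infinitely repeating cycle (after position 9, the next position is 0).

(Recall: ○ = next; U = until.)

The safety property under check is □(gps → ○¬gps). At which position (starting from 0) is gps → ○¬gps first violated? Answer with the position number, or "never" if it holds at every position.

Check gps → ○¬gps at each position in order: 0 ✓, 1 ✓, 2 ✓, 3 ✓.
At position 4 the labels are {gps} and the next position 5 has {airborne, gps}, so gps → ○¬gps is false there. This is the first violation.

4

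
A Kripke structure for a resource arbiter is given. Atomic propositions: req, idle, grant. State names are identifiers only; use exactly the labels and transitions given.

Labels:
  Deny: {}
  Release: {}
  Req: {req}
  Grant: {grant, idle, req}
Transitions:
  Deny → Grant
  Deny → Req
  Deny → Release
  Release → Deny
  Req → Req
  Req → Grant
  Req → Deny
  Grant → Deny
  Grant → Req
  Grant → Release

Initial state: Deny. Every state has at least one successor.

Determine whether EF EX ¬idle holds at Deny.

States satisfying EX ¬idle: {Deny, Release, Req, Grant}.
States satisfying EF EX ¬idle: {Deny, Release, Req, Grant}.
Some path from Deny reaches a state where EX ¬idle holds.
Deny ∈ Sat(EF EX ¬idle).

Holds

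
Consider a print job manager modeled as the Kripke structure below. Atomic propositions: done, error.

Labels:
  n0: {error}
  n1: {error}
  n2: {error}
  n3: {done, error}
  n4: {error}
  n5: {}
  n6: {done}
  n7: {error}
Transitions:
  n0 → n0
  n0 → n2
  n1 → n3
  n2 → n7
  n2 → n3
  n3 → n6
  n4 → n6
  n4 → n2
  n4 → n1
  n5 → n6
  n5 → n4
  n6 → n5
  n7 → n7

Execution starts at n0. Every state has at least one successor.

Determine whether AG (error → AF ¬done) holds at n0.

States satisfying error → AF ¬done: {n0, n1, n2, n3, n4, n5, n6, n7}.
States satisfying AG (error → AF ¬done): {n0, n1, n2, n3, n4, n5, n6, n7}.
Every state reachable from n0 satisfies error → AF ¬done.
n0 ∈ Sat(AG (error → AF ¬done)).

Holds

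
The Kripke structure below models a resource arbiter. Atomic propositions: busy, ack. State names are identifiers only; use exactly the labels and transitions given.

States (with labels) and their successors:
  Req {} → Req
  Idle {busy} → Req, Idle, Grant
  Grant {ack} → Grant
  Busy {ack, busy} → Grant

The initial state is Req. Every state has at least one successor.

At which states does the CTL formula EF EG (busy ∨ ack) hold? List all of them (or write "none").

{Idle, Grant, Busy}

States satisfying EG (busy ∨ ack): {Idle, Grant, Busy}.
States satisfying EF EG (busy ∨ ack): {Idle, Grant, Busy}.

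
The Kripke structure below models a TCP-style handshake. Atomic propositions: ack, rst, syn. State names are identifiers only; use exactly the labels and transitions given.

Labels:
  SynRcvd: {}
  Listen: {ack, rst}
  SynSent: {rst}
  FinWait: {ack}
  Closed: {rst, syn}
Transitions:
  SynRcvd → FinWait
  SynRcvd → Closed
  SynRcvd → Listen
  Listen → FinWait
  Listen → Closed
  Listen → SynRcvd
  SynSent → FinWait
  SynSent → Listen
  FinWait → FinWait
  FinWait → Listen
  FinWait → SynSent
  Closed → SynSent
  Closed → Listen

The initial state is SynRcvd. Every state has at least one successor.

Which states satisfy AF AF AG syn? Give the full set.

States satisfying AF AG syn: ∅.
States satisfying AF AF AG syn: ∅.

none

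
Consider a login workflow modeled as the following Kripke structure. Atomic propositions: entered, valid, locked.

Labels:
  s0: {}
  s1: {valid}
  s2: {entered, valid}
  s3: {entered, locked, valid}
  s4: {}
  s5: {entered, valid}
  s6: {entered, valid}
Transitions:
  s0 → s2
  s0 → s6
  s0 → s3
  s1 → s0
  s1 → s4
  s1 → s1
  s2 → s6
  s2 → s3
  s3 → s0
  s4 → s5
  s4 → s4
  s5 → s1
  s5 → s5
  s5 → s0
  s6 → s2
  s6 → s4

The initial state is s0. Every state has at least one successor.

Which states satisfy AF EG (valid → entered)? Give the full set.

{s0, s2, s3, s4, s5, s6}

States satisfying EG (valid → entered): {s0, s2, s3, s4, s5, s6}.
States satisfying AF EG (valid → entered): {s0, s2, s3, s4, s5, s6}.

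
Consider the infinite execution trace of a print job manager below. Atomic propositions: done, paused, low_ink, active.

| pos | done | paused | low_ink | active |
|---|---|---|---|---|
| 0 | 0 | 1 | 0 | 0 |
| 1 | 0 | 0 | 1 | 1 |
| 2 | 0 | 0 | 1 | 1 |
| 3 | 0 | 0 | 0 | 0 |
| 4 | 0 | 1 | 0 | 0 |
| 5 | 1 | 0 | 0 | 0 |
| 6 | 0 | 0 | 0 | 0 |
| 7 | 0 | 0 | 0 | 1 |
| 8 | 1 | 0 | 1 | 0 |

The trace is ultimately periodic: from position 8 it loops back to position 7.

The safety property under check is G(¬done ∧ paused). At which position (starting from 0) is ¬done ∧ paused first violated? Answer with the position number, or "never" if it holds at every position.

1

Check ¬done ∧ paused at each position in order: 0 ✓.
At position 1 the labels are {active, low_ink}, so ¬done ∧ paused is false there. This is the first violation.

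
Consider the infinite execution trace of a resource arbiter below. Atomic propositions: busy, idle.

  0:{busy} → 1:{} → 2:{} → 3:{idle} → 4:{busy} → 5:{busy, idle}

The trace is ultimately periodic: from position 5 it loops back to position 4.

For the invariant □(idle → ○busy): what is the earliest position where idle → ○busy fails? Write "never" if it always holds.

idle → ○busy holds at every position 0..5, and those are all the positions the trace ever visits, so the invariant □(idle → ○busy) is never violated.

never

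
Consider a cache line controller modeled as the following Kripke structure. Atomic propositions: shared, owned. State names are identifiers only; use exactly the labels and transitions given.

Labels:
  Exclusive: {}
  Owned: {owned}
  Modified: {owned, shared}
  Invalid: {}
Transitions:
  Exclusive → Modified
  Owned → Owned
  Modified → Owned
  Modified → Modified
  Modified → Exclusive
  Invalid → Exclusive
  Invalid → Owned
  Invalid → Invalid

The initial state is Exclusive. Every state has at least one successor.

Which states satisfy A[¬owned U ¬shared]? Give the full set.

{Exclusive, Owned, Invalid}

States satisfying ¬owned: {Exclusive, Invalid}.
States satisfying ¬shared: {Exclusive, Owned, Invalid}.
States satisfying A[¬owned U ¬shared]: {Exclusive, Owned, Invalid}.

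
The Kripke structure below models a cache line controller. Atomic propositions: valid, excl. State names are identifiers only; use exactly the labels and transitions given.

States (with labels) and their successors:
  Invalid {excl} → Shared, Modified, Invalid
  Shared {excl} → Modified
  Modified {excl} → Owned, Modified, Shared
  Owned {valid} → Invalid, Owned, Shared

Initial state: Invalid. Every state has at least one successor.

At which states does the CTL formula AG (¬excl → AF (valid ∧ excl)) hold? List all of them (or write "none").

none

States satisfying ¬excl → AF (valid ∧ excl): {Invalid, Shared, Modified}.
States satisfying AG (¬excl → AF (valid ∧ excl)): ∅.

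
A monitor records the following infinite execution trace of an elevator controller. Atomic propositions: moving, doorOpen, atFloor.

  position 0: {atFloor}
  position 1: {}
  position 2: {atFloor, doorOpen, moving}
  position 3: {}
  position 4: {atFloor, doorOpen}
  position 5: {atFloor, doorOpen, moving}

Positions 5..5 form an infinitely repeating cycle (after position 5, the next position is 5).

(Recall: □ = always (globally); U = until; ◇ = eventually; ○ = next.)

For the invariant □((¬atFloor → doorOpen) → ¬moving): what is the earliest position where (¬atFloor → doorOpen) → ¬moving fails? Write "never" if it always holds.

2

Check (¬atFloor → doorOpen) → ¬moving at each position in order: 0 ✓, 1 ✓.
At position 2 the labels are {atFloor, doorOpen, moving}, so (¬atFloor → doorOpen) → ¬moving is false there. This is the first violation.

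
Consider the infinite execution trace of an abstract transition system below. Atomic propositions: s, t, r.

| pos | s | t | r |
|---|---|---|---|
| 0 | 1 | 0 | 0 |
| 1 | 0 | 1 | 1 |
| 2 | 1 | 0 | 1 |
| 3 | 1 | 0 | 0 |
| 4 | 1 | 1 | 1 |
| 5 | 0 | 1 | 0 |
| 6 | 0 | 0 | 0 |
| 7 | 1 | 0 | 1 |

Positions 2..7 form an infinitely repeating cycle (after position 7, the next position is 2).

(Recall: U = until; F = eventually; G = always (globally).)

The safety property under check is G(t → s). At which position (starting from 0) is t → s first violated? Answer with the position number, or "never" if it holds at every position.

Check t → s at each position in order: 0 ✓.
At position 1 the labels are {r, t}, so t → s is false there. This is the first violation.

1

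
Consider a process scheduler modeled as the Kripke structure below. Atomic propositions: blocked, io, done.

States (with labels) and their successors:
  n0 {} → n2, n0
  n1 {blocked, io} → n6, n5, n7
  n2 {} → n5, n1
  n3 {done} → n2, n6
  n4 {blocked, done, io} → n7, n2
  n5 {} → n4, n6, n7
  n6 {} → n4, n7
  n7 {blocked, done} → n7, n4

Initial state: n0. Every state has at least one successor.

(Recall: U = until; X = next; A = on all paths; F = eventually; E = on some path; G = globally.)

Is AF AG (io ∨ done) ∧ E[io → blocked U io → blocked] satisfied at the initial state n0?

States satisfying AG (io ∨ done): ∅.
States satisfying AF AG (io ∨ done): ∅.
States satisfying io → blocked: {n0, n1, n2, n3, n4, n5, n6, n7}.
States satisfying E[io → blocked U io → blocked]: {n0, n1, n2, n3, n4, n5, n6, n7}.
States satisfying AF AG (io ∨ done) ∧ E[io → blocked U io → blocked]: ∅.
n0 ∉ Sat(AF AG (io ∨ done) ∧ E[io → blocked U io → blocked]).

Violated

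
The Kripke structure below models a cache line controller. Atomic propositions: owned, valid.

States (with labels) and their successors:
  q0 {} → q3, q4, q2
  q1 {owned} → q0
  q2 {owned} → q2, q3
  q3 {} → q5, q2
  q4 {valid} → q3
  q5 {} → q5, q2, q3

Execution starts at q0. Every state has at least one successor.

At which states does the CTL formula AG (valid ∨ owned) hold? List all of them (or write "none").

none

States satisfying valid ∨ owned: {q1, q2, q4}.
States satisfying AG (valid ∨ owned): ∅.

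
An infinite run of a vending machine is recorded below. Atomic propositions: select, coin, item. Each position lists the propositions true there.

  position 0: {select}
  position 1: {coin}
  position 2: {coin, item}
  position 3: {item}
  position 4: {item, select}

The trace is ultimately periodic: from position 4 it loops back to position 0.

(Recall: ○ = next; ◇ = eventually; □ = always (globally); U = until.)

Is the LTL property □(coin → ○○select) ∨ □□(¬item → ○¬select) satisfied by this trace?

coin → ○○select must hold at every position from 0 onward. It fails at position 1, so □(coin → ○○select) is false.
Positions where coin holds: 1, 2.
Check ○○select at each: 1→fails, 2→ok.
□(¬item → ○¬select) holds at every position 0..4, and those are all positions ever visited, so □□(¬item → ○¬select) holds.
At position 0: □(coin → ○○select) is false; □□(¬item → ○¬select) is true; so □(coin → ○○select) ∨ □□(¬item → ○¬select) is true.

Holds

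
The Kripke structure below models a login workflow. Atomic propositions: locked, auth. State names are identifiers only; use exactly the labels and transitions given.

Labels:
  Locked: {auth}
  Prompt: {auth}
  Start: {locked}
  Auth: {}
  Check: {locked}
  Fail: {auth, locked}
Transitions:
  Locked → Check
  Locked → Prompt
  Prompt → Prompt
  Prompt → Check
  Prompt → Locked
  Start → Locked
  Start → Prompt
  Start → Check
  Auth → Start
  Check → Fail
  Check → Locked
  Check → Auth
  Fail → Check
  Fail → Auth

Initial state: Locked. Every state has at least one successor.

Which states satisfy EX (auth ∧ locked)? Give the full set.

{Check}

States satisfying auth ∧ locked: {Fail}.
States satisfying EX (auth ∧ locked): {Check}.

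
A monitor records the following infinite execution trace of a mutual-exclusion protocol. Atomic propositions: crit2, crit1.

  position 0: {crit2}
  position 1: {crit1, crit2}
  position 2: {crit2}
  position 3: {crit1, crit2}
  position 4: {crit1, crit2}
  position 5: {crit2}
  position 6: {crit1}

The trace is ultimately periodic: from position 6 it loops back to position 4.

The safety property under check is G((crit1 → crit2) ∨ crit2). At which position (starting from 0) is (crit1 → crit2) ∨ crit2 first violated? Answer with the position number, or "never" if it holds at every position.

6

Check (crit1 → crit2) ∨ crit2 at each position in order: 0 ✓, 1 ✓, 2 ✓, 3 ✓, 4 ✓, 5 ✓.
At position 6 the labels are {crit1}, so (crit1 → crit2) ∨ crit2 is false there. This is the first violation.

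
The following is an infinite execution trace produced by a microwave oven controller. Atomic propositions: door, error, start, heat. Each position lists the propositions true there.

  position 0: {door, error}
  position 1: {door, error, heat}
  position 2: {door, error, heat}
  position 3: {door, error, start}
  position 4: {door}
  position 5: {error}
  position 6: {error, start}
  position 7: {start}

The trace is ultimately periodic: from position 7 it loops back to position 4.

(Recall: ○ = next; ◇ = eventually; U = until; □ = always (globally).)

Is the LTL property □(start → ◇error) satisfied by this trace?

start → ◇error holds at every position 0..7, and those are all positions ever visited, so □(start → ◇error) holds.
Positions where start holds: 3, 6, 7.
Check ◇error at each: 3→ok, 6→ok, 7→ok.

Satisfied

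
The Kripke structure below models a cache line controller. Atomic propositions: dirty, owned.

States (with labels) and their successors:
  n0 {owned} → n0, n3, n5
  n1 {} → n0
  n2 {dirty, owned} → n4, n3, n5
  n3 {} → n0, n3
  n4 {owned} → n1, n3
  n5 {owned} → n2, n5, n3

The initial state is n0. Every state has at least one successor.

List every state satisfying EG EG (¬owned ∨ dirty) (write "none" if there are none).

{n2, n3}

States satisfying EG (¬owned ∨ dirty): {n2, n3}.
States satisfying EG EG (¬owned ∨ dirty): {n2, n3}.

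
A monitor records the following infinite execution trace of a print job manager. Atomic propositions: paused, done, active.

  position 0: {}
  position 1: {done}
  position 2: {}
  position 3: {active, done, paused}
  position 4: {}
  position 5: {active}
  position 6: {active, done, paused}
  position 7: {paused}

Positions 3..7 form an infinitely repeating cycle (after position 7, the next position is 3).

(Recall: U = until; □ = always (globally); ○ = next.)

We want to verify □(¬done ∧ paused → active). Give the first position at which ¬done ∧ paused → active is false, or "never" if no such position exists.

7

Check ¬done ∧ paused → active at each position in order: 0 ✓, 1 ✓, 2 ✓, 3 ✓, 4 ✓, 5 ✓, 6 ✓.
At position 7 the labels are {paused}, so ¬done ∧ paused → active is false there. This is the first violation.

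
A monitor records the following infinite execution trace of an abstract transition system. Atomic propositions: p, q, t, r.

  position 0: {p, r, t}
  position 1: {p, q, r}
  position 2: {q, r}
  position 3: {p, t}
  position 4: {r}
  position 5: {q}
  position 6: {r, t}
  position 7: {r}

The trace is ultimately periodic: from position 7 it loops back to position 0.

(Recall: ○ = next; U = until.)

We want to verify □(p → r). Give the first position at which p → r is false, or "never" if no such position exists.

Check p → r at each position in order: 0 ✓, 1 ✓, 2 ✓.
At position 3 the labels are {p, t}, so p → r is false there. This is the first violation.

3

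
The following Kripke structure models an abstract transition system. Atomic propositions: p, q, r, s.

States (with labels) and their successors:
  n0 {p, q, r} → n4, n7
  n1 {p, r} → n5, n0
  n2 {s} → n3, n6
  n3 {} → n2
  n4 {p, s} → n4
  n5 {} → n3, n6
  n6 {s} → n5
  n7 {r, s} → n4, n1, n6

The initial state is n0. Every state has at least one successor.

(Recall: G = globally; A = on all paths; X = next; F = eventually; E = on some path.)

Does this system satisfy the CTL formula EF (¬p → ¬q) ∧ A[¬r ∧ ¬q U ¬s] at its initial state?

States satisfying ¬p → ¬q: {n0, n1, n2, n3, n4, n5, n6, n7}.
States satisfying EF (¬p → ¬q): {n0, n1, n2, n3, n4, n5, n6, n7}.
States satisfying ¬r ∧ ¬q: {n2, n3, n4, n5, n6}.
States satisfying ¬s: {n0, n1, n3, n5}.
States satisfying A[¬r ∧ ¬q U ¬s]: {n0, n1, n2, n3, n5, n6}.
States satisfying EF (¬p → ¬q) ∧ A[¬r ∧ ¬q U ¬s]: {n0, n1, n2, n3, n5, n6}.
n0 ∈ Sat(EF (¬p → ¬q) ∧ A[¬r ∧ ¬q U ¬s]).

Yes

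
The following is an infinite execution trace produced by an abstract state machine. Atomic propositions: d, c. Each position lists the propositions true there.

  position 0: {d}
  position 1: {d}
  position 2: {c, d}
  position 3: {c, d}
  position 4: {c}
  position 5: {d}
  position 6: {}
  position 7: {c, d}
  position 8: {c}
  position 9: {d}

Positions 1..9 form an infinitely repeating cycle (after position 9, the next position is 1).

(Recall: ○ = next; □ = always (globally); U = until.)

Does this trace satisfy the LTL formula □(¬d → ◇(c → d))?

Yes

¬d → ◇(c → d) holds at every position 0..9, and those are all positions ever visited, so □(¬d → ◇(c → d)) holds.
Positions where ¬d holds: 4, 6, 8.
Check ◇(c → d) at each: 4→ok, 6→ok, 8→ok.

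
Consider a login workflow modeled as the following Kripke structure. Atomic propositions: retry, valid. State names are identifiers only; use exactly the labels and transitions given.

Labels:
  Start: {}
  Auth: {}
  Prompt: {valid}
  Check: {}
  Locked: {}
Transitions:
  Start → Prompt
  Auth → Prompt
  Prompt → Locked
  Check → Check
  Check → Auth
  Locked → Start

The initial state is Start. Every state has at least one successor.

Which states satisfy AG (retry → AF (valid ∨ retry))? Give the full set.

States satisfying retry → AF (valid ∨ retry): {Start, Auth, Prompt, Check, Locked}.
States satisfying AG (retry → AF (valid ∨ retry)): {Start, Auth, Prompt, Check, Locked}.

{Start, Auth, Prompt, Check, Locked}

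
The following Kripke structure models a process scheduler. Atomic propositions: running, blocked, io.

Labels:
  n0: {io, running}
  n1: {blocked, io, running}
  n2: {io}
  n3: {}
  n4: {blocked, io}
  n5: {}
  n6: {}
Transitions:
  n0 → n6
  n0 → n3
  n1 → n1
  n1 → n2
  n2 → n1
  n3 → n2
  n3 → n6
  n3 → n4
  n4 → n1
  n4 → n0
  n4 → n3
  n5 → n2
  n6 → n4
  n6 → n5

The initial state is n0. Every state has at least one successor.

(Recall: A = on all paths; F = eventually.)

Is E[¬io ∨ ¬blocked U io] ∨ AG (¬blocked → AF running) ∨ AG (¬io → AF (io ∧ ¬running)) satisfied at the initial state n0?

States satisfying ¬io ∨ ¬blocked: {n0, n2, n3, n5, n6}.
States satisfying io: {n0, n1, n2, n4}.
States satisfying E[¬io ∨ ¬blocked U io]: {n0, n1, n2, n3, n4, n5, n6}.
States satisfying ¬blocked → AF running: {n0, n1, n2, n4, n5}.
States satisfying AG (¬blocked → AF running): {n1, n2, n5}.
States satisfying ¬io → AF (io ∧ ¬running): {n0, n1, n2, n3, n4, n5, n6}.
States satisfying AG (¬io → AF (io ∧ ¬running)): {n0, n1, n2, n3, n4, n5, n6}.
States satisfying E[¬io ∨ ¬blocked U io] ∨ AG (¬blocked → AF running) ∨ AG (¬io → AF (io ∧ ¬running)): {n0, n1, n2, n3, n4, n5, n6}.
n0 ∈ Sat(E[¬io ∨ ¬blocked U io] ∨ AG (¬blocked → AF running) ∨ AG (¬io → AF (io ∧ ¬running))).

Yes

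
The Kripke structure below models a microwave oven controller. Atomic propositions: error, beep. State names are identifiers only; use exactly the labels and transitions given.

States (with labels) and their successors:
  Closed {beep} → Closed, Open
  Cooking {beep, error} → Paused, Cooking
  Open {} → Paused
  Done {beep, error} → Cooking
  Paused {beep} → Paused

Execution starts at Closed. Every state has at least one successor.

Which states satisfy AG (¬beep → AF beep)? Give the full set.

States satisfying ¬beep → AF beep: {Closed, Cooking, Open, Done, Paused}.
States satisfying AG (¬beep → AF beep): {Closed, Cooking, Open, Done, Paused}.

{Closed, Cooking, Open, Done, Paused}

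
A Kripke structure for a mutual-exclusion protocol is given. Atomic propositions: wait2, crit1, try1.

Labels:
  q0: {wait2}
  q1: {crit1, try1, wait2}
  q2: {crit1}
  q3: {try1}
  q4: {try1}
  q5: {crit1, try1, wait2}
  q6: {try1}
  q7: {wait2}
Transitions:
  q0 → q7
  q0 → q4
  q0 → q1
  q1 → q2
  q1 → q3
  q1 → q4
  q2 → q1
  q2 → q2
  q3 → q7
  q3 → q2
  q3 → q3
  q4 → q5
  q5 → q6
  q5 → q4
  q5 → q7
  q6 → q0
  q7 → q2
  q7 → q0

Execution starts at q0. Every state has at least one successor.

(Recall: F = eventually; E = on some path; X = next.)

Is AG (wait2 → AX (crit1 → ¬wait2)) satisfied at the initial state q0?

States satisfying wait2 → AX (crit1 → ¬wait2): {q1, q2, q3, q4, q5, q6, q7}.
States satisfying AG (wait2 → AX (crit1 → ¬wait2)): ∅.
q0 is reachable from q0 and violates wait2 → AX (crit1 → ¬wait2), so AG fails at q0.
q0 ∉ Sat(AG (wait2 → AX (crit1 → ¬wait2))).

Does not hold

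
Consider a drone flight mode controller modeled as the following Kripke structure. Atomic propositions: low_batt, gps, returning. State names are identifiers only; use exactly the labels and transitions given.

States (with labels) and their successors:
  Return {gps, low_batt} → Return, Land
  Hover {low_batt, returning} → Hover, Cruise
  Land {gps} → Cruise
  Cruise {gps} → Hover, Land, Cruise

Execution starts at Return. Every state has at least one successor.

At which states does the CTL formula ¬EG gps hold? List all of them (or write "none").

{Hover}

States satisfying gps: {Return, Land, Cruise}.
States satisfying EG gps: {Return, Land, Cruise}.
States satisfying ¬EG gps: {Hover}.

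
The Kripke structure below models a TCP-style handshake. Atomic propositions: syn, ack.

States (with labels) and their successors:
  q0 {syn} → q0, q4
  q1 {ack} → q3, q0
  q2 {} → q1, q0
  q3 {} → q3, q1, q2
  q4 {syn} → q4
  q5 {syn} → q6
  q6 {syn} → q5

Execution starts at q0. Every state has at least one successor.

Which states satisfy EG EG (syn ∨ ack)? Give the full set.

States satisfying EG (syn ∨ ack): {q0, q1, q4, q5, q6}.
States satisfying EG EG (syn ∨ ack): {q0, q1, q4, q5, q6}.

{q0, q1, q4, q5, q6}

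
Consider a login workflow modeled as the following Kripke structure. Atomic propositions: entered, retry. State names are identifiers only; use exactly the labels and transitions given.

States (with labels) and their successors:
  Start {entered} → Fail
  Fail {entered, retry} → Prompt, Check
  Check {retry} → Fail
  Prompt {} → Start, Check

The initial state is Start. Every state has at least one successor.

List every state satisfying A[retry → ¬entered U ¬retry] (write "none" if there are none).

{Start, Prompt}

States satisfying retry → ¬entered: {Start, Check, Prompt}.
States satisfying ¬retry: {Start, Prompt}.
States satisfying A[retry → ¬entered U ¬retry]: {Start, Prompt}.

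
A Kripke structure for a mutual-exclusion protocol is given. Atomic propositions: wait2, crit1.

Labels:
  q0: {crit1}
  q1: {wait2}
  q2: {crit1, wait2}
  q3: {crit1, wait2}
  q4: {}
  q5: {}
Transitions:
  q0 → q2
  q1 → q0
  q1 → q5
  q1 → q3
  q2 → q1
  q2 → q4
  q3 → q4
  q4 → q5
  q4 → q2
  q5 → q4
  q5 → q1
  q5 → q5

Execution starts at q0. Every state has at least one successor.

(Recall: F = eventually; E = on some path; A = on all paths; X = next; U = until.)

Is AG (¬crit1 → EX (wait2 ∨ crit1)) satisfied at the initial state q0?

Satisfied

States satisfying ¬crit1 → EX (wait2 ∨ crit1): {q0, q1, q2, q3, q4, q5}.
States satisfying AG (¬crit1 → EX (wait2 ∨ crit1)): {q0, q1, q2, q3, q4, q5}.
Every state reachable from q0 satisfies ¬crit1 → EX (wait2 ∨ crit1).
q0 ∈ Sat(AG (¬crit1 → EX (wait2 ∨ crit1))).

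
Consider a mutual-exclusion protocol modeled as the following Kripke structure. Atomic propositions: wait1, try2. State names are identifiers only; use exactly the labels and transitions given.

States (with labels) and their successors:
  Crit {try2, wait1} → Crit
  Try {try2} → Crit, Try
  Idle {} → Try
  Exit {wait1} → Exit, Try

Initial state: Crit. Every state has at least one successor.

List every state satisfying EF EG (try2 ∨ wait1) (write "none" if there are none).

{Crit, Try, Idle, Exit}

States satisfying EG (try2 ∨ wait1): {Crit, Try, Exit}.
States satisfying EF EG (try2 ∨ wait1): {Crit, Try, Idle, Exit}.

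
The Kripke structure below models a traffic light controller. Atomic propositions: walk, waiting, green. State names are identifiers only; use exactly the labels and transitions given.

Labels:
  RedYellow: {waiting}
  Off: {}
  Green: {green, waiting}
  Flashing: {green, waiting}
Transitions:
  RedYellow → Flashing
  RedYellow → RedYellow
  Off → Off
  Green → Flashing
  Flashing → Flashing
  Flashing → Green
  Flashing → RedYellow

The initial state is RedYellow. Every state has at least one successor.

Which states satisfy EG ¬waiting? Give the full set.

States satisfying ¬waiting: {Off}.
States satisfying EG ¬waiting: {Off}.

{Off}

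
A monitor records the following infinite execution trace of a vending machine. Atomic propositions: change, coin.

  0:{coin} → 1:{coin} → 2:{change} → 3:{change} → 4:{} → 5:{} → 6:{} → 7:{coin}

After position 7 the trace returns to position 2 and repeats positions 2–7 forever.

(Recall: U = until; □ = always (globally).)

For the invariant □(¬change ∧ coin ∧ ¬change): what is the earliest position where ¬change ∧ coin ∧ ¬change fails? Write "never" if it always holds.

2

Check ¬change ∧ coin ∧ ¬change at each position in order: 0 ✓, 1 ✓.
At position 2 the labels are {change}, so ¬change ∧ coin ∧ ¬change is false there. This is the first violation.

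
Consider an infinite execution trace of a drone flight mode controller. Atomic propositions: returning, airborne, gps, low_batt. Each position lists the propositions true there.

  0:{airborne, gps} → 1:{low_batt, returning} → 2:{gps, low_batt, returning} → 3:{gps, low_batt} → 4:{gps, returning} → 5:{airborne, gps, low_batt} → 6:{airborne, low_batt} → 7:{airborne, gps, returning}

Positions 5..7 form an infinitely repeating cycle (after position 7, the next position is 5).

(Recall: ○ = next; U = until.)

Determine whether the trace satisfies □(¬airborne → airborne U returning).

No

¬airborne → airborne U returning must hold at every position from 0 onward. It fails at position 3, so □(¬airborne → airborne U returning) is false.
Positions where ¬airborne holds: 1, 2, 3, 4.
Check airborne U returning at each: 1→ok, 2→ok, 3→fails, 4→ok.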